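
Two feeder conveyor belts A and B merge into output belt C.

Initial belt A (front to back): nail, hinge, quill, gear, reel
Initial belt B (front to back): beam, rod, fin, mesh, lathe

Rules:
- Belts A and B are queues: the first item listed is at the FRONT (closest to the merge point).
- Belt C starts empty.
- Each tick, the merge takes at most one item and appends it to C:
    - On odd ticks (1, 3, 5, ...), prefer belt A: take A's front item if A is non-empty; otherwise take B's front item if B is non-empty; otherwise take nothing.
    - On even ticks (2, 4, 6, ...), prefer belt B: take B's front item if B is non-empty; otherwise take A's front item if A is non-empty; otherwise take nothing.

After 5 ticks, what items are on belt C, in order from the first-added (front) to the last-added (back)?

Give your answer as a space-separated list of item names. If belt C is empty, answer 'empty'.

Answer: nail beam hinge rod quill

Derivation:
Tick 1: prefer A, take nail from A; A=[hinge,quill,gear,reel] B=[beam,rod,fin,mesh,lathe] C=[nail]
Tick 2: prefer B, take beam from B; A=[hinge,quill,gear,reel] B=[rod,fin,mesh,lathe] C=[nail,beam]
Tick 3: prefer A, take hinge from A; A=[quill,gear,reel] B=[rod,fin,mesh,lathe] C=[nail,beam,hinge]
Tick 4: prefer B, take rod from B; A=[quill,gear,reel] B=[fin,mesh,lathe] C=[nail,beam,hinge,rod]
Tick 5: prefer A, take quill from A; A=[gear,reel] B=[fin,mesh,lathe] C=[nail,beam,hinge,rod,quill]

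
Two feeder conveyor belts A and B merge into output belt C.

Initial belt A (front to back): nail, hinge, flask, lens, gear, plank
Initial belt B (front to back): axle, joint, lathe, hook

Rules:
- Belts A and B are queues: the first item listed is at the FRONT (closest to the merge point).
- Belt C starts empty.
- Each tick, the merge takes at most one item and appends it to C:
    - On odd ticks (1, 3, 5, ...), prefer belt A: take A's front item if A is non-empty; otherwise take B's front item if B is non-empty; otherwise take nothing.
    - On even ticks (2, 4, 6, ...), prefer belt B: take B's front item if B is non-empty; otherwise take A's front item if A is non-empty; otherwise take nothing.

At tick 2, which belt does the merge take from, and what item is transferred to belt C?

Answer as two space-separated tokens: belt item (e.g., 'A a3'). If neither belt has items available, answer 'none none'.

Tick 1: prefer A, take nail from A; A=[hinge,flask,lens,gear,plank] B=[axle,joint,lathe,hook] C=[nail]
Tick 2: prefer B, take axle from B; A=[hinge,flask,lens,gear,plank] B=[joint,lathe,hook] C=[nail,axle]

Answer: B axle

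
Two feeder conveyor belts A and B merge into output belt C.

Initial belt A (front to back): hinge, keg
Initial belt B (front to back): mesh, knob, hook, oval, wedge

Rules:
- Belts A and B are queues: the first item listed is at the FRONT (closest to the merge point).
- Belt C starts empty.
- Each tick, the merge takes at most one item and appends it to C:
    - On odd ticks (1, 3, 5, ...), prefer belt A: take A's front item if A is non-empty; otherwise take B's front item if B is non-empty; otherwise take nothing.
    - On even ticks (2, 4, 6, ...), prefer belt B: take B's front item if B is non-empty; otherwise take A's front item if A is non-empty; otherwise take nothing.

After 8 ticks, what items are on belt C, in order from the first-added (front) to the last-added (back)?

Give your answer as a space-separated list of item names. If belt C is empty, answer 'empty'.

Tick 1: prefer A, take hinge from A; A=[keg] B=[mesh,knob,hook,oval,wedge] C=[hinge]
Tick 2: prefer B, take mesh from B; A=[keg] B=[knob,hook,oval,wedge] C=[hinge,mesh]
Tick 3: prefer A, take keg from A; A=[-] B=[knob,hook,oval,wedge] C=[hinge,mesh,keg]
Tick 4: prefer B, take knob from B; A=[-] B=[hook,oval,wedge] C=[hinge,mesh,keg,knob]
Tick 5: prefer A, take hook from B; A=[-] B=[oval,wedge] C=[hinge,mesh,keg,knob,hook]
Tick 6: prefer B, take oval from B; A=[-] B=[wedge] C=[hinge,mesh,keg,knob,hook,oval]
Tick 7: prefer A, take wedge from B; A=[-] B=[-] C=[hinge,mesh,keg,knob,hook,oval,wedge]
Tick 8: prefer B, both empty, nothing taken; A=[-] B=[-] C=[hinge,mesh,keg,knob,hook,oval,wedge]

Answer: hinge mesh keg knob hook oval wedge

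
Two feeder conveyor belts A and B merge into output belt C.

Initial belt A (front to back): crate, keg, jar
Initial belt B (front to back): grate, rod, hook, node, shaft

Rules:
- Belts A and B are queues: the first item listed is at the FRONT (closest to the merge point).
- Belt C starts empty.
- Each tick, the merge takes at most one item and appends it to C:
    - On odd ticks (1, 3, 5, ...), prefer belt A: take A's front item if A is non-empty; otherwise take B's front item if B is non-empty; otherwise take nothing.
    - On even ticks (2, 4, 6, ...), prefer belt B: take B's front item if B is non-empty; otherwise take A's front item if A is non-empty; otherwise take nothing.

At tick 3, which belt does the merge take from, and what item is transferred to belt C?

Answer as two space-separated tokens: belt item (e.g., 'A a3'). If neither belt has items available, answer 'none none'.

Answer: A keg

Derivation:
Tick 1: prefer A, take crate from A; A=[keg,jar] B=[grate,rod,hook,node,shaft] C=[crate]
Tick 2: prefer B, take grate from B; A=[keg,jar] B=[rod,hook,node,shaft] C=[crate,grate]
Tick 3: prefer A, take keg from A; A=[jar] B=[rod,hook,node,shaft] C=[crate,grate,keg]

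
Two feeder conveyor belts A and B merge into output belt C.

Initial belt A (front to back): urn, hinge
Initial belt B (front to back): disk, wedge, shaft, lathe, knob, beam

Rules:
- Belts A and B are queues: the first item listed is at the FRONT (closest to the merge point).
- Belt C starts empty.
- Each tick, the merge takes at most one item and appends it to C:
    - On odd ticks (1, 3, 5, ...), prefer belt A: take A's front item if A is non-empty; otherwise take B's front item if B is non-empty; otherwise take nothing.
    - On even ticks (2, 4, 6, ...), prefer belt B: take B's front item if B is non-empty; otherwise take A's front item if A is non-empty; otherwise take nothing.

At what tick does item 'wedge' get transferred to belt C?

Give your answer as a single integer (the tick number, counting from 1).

Answer: 4

Derivation:
Tick 1: prefer A, take urn from A; A=[hinge] B=[disk,wedge,shaft,lathe,knob,beam] C=[urn]
Tick 2: prefer B, take disk from B; A=[hinge] B=[wedge,shaft,lathe,knob,beam] C=[urn,disk]
Tick 3: prefer A, take hinge from A; A=[-] B=[wedge,shaft,lathe,knob,beam] C=[urn,disk,hinge]
Tick 4: prefer B, take wedge from B; A=[-] B=[shaft,lathe,knob,beam] C=[urn,disk,hinge,wedge]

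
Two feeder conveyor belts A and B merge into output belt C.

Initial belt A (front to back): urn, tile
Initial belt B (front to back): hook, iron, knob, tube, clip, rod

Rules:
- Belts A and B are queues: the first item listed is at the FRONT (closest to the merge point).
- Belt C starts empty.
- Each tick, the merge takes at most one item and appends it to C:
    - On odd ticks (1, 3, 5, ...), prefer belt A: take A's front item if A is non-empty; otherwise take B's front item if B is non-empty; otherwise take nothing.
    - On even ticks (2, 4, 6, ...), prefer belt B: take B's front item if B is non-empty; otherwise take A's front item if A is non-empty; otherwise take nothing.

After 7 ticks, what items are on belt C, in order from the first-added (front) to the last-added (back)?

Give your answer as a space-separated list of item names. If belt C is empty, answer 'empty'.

Tick 1: prefer A, take urn from A; A=[tile] B=[hook,iron,knob,tube,clip,rod] C=[urn]
Tick 2: prefer B, take hook from B; A=[tile] B=[iron,knob,tube,clip,rod] C=[urn,hook]
Tick 3: prefer A, take tile from A; A=[-] B=[iron,knob,tube,clip,rod] C=[urn,hook,tile]
Tick 4: prefer B, take iron from B; A=[-] B=[knob,tube,clip,rod] C=[urn,hook,tile,iron]
Tick 5: prefer A, take knob from B; A=[-] B=[tube,clip,rod] C=[urn,hook,tile,iron,knob]
Tick 6: prefer B, take tube from B; A=[-] B=[clip,rod] C=[urn,hook,tile,iron,knob,tube]
Tick 7: prefer A, take clip from B; A=[-] B=[rod] C=[urn,hook,tile,iron,knob,tube,clip]

Answer: urn hook tile iron knob tube clip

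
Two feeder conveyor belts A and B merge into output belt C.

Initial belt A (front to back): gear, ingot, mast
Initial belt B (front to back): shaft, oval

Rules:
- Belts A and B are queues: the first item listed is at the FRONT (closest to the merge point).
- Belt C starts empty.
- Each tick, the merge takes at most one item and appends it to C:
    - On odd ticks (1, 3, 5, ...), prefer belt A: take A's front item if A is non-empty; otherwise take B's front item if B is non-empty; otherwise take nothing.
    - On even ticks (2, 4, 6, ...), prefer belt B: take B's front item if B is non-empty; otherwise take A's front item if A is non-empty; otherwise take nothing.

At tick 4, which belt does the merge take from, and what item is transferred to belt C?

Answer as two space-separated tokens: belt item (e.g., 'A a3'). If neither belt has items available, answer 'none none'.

Tick 1: prefer A, take gear from A; A=[ingot,mast] B=[shaft,oval] C=[gear]
Tick 2: prefer B, take shaft from B; A=[ingot,mast] B=[oval] C=[gear,shaft]
Tick 3: prefer A, take ingot from A; A=[mast] B=[oval] C=[gear,shaft,ingot]
Tick 4: prefer B, take oval from B; A=[mast] B=[-] C=[gear,shaft,ingot,oval]

Answer: B oval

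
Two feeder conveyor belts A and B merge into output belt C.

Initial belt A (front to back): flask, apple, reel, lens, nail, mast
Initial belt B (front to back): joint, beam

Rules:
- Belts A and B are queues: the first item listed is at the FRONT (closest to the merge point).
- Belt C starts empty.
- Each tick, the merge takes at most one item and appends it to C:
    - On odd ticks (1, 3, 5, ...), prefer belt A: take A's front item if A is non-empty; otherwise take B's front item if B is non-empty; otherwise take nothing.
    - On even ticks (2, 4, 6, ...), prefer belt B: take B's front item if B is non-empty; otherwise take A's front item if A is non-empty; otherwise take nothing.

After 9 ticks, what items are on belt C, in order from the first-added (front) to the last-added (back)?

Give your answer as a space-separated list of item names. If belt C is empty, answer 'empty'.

Tick 1: prefer A, take flask from A; A=[apple,reel,lens,nail,mast] B=[joint,beam] C=[flask]
Tick 2: prefer B, take joint from B; A=[apple,reel,lens,nail,mast] B=[beam] C=[flask,joint]
Tick 3: prefer A, take apple from A; A=[reel,lens,nail,mast] B=[beam] C=[flask,joint,apple]
Tick 4: prefer B, take beam from B; A=[reel,lens,nail,mast] B=[-] C=[flask,joint,apple,beam]
Tick 5: prefer A, take reel from A; A=[lens,nail,mast] B=[-] C=[flask,joint,apple,beam,reel]
Tick 6: prefer B, take lens from A; A=[nail,mast] B=[-] C=[flask,joint,apple,beam,reel,lens]
Tick 7: prefer A, take nail from A; A=[mast] B=[-] C=[flask,joint,apple,beam,reel,lens,nail]
Tick 8: prefer B, take mast from A; A=[-] B=[-] C=[flask,joint,apple,beam,reel,lens,nail,mast]
Tick 9: prefer A, both empty, nothing taken; A=[-] B=[-] C=[flask,joint,apple,beam,reel,lens,nail,mast]

Answer: flask joint apple beam reel lens nail mast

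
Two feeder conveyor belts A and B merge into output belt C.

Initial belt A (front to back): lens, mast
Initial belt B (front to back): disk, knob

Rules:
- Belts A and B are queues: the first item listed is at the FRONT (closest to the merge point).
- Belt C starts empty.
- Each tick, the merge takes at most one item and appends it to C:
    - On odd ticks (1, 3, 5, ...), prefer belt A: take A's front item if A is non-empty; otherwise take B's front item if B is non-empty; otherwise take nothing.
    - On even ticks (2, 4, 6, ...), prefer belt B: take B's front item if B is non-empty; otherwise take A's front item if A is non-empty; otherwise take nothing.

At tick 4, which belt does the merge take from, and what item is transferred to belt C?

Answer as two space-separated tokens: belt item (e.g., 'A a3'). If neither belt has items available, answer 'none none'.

Tick 1: prefer A, take lens from A; A=[mast] B=[disk,knob] C=[lens]
Tick 2: prefer B, take disk from B; A=[mast] B=[knob] C=[lens,disk]
Tick 3: prefer A, take mast from A; A=[-] B=[knob] C=[lens,disk,mast]
Tick 4: prefer B, take knob from B; A=[-] B=[-] C=[lens,disk,mast,knob]

Answer: B knob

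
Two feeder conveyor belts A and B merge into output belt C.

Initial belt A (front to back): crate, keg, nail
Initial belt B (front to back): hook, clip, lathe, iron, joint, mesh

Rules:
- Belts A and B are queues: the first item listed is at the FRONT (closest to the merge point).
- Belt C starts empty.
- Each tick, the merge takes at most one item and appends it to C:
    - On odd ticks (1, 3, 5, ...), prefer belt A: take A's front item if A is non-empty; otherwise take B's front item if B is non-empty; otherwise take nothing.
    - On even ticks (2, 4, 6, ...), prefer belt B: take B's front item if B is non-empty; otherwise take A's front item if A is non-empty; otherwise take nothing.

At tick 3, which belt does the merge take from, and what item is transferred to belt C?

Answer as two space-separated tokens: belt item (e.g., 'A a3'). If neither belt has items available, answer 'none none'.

Answer: A keg

Derivation:
Tick 1: prefer A, take crate from A; A=[keg,nail] B=[hook,clip,lathe,iron,joint,mesh] C=[crate]
Tick 2: prefer B, take hook from B; A=[keg,nail] B=[clip,lathe,iron,joint,mesh] C=[crate,hook]
Tick 3: prefer A, take keg from A; A=[nail] B=[clip,lathe,iron,joint,mesh] C=[crate,hook,keg]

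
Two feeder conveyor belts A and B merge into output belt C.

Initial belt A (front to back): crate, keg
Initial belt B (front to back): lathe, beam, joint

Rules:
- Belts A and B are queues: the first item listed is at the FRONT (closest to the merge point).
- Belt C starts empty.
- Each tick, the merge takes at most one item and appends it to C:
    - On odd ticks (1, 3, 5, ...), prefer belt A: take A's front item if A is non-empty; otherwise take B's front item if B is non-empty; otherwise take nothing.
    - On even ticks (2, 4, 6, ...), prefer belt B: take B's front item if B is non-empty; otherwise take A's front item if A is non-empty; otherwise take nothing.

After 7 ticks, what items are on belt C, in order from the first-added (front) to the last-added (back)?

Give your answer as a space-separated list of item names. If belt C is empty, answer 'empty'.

Answer: crate lathe keg beam joint

Derivation:
Tick 1: prefer A, take crate from A; A=[keg] B=[lathe,beam,joint] C=[crate]
Tick 2: prefer B, take lathe from B; A=[keg] B=[beam,joint] C=[crate,lathe]
Tick 3: prefer A, take keg from A; A=[-] B=[beam,joint] C=[crate,lathe,keg]
Tick 4: prefer B, take beam from B; A=[-] B=[joint] C=[crate,lathe,keg,beam]
Tick 5: prefer A, take joint from B; A=[-] B=[-] C=[crate,lathe,keg,beam,joint]
Tick 6: prefer B, both empty, nothing taken; A=[-] B=[-] C=[crate,lathe,keg,beam,joint]
Tick 7: prefer A, both empty, nothing taken; A=[-] B=[-] C=[crate,lathe,keg,beam,joint]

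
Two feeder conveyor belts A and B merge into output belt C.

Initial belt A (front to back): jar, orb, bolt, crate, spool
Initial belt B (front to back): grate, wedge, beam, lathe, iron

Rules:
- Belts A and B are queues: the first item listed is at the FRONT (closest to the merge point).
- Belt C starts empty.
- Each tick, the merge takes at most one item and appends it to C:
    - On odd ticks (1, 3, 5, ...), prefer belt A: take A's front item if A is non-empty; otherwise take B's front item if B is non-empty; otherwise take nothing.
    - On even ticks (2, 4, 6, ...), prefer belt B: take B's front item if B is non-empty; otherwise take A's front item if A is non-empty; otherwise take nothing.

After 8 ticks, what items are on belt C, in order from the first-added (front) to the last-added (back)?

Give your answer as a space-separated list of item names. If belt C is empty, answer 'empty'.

Answer: jar grate orb wedge bolt beam crate lathe

Derivation:
Tick 1: prefer A, take jar from A; A=[orb,bolt,crate,spool] B=[grate,wedge,beam,lathe,iron] C=[jar]
Tick 2: prefer B, take grate from B; A=[orb,bolt,crate,spool] B=[wedge,beam,lathe,iron] C=[jar,grate]
Tick 3: prefer A, take orb from A; A=[bolt,crate,spool] B=[wedge,beam,lathe,iron] C=[jar,grate,orb]
Tick 4: prefer B, take wedge from B; A=[bolt,crate,spool] B=[beam,lathe,iron] C=[jar,grate,orb,wedge]
Tick 5: prefer A, take bolt from A; A=[crate,spool] B=[beam,lathe,iron] C=[jar,grate,orb,wedge,bolt]
Tick 6: prefer B, take beam from B; A=[crate,spool] B=[lathe,iron] C=[jar,grate,orb,wedge,bolt,beam]
Tick 7: prefer A, take crate from A; A=[spool] B=[lathe,iron] C=[jar,grate,orb,wedge,bolt,beam,crate]
Tick 8: prefer B, take lathe from B; A=[spool] B=[iron] C=[jar,grate,orb,wedge,bolt,beam,crate,lathe]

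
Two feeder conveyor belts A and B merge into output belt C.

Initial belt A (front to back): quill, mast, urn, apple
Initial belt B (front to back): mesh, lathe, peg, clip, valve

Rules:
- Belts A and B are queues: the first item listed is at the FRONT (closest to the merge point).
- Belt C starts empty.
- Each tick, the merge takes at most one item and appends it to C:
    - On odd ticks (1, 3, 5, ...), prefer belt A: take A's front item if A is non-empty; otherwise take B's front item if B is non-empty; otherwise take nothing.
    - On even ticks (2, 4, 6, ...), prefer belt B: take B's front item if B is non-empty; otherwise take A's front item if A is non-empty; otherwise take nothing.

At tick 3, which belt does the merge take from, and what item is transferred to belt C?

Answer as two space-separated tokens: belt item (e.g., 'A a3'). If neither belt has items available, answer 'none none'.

Tick 1: prefer A, take quill from A; A=[mast,urn,apple] B=[mesh,lathe,peg,clip,valve] C=[quill]
Tick 2: prefer B, take mesh from B; A=[mast,urn,apple] B=[lathe,peg,clip,valve] C=[quill,mesh]
Tick 3: prefer A, take mast from A; A=[urn,apple] B=[lathe,peg,clip,valve] C=[quill,mesh,mast]

Answer: A mast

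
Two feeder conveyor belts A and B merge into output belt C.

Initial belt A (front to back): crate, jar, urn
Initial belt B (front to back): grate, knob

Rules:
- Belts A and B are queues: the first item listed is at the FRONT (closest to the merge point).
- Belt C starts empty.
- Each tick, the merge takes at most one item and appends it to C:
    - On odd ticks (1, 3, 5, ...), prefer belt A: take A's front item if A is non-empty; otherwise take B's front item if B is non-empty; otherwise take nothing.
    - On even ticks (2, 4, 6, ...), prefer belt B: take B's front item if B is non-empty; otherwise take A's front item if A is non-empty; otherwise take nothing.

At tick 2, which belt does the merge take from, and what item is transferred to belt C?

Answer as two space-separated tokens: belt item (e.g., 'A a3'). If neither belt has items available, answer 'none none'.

Answer: B grate

Derivation:
Tick 1: prefer A, take crate from A; A=[jar,urn] B=[grate,knob] C=[crate]
Tick 2: prefer B, take grate from B; A=[jar,urn] B=[knob] C=[crate,grate]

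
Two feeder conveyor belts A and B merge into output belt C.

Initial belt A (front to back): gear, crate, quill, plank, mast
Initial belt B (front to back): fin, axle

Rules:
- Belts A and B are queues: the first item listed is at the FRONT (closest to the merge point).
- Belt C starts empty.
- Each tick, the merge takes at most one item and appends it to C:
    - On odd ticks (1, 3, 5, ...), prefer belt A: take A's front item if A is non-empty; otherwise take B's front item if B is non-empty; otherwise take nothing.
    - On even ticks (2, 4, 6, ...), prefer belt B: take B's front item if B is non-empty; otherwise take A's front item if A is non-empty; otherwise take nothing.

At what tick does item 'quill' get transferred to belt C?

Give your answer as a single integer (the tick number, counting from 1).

Tick 1: prefer A, take gear from A; A=[crate,quill,plank,mast] B=[fin,axle] C=[gear]
Tick 2: prefer B, take fin from B; A=[crate,quill,plank,mast] B=[axle] C=[gear,fin]
Tick 3: prefer A, take crate from A; A=[quill,plank,mast] B=[axle] C=[gear,fin,crate]
Tick 4: prefer B, take axle from B; A=[quill,plank,mast] B=[-] C=[gear,fin,crate,axle]
Tick 5: prefer A, take quill from A; A=[plank,mast] B=[-] C=[gear,fin,crate,axle,quill]

Answer: 5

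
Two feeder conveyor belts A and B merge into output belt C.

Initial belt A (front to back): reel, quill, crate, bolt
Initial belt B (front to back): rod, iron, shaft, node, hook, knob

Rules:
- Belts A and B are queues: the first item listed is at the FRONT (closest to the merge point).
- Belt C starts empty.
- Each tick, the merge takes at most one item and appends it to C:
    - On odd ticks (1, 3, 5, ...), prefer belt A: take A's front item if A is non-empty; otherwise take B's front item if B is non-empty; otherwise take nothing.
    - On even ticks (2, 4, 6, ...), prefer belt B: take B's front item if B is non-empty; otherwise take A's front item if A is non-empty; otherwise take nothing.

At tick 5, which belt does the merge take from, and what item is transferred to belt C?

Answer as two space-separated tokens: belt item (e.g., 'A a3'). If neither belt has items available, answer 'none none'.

Answer: A crate

Derivation:
Tick 1: prefer A, take reel from A; A=[quill,crate,bolt] B=[rod,iron,shaft,node,hook,knob] C=[reel]
Tick 2: prefer B, take rod from B; A=[quill,crate,bolt] B=[iron,shaft,node,hook,knob] C=[reel,rod]
Tick 3: prefer A, take quill from A; A=[crate,bolt] B=[iron,shaft,node,hook,knob] C=[reel,rod,quill]
Tick 4: prefer B, take iron from B; A=[crate,bolt] B=[shaft,node,hook,knob] C=[reel,rod,quill,iron]
Tick 5: prefer A, take crate from A; A=[bolt] B=[shaft,node,hook,knob] C=[reel,rod,quill,iron,crate]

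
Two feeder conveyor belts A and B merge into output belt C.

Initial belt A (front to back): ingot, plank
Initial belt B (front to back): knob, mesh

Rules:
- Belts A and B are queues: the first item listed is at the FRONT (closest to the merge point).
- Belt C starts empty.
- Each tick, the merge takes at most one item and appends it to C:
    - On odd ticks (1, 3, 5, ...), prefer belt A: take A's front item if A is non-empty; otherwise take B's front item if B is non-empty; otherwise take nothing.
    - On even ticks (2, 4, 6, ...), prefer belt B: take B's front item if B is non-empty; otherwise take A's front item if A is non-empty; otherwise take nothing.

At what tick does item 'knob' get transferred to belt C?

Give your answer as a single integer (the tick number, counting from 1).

Answer: 2

Derivation:
Tick 1: prefer A, take ingot from A; A=[plank] B=[knob,mesh] C=[ingot]
Tick 2: prefer B, take knob from B; A=[plank] B=[mesh] C=[ingot,knob]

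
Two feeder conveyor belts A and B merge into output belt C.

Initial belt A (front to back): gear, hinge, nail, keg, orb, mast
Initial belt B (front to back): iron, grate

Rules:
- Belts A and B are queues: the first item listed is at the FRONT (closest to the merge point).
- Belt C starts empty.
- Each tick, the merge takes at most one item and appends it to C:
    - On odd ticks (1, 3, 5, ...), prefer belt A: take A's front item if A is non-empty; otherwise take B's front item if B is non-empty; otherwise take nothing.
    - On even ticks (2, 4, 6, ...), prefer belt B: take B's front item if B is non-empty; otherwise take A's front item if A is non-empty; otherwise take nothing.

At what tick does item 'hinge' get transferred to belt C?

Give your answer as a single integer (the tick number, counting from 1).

Tick 1: prefer A, take gear from A; A=[hinge,nail,keg,orb,mast] B=[iron,grate] C=[gear]
Tick 2: prefer B, take iron from B; A=[hinge,nail,keg,orb,mast] B=[grate] C=[gear,iron]
Tick 3: prefer A, take hinge from A; A=[nail,keg,orb,mast] B=[grate] C=[gear,iron,hinge]

Answer: 3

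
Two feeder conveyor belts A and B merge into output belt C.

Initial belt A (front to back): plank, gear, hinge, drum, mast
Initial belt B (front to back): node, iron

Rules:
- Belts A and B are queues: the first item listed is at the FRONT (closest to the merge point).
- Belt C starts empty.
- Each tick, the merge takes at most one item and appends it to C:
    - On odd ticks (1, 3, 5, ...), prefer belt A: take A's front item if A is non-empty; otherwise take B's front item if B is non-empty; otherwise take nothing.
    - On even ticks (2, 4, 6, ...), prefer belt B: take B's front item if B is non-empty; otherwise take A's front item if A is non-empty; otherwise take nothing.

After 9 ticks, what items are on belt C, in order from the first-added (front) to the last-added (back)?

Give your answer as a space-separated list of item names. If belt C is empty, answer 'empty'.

Answer: plank node gear iron hinge drum mast

Derivation:
Tick 1: prefer A, take plank from A; A=[gear,hinge,drum,mast] B=[node,iron] C=[plank]
Tick 2: prefer B, take node from B; A=[gear,hinge,drum,mast] B=[iron] C=[plank,node]
Tick 3: prefer A, take gear from A; A=[hinge,drum,mast] B=[iron] C=[plank,node,gear]
Tick 4: prefer B, take iron from B; A=[hinge,drum,mast] B=[-] C=[plank,node,gear,iron]
Tick 5: prefer A, take hinge from A; A=[drum,mast] B=[-] C=[plank,node,gear,iron,hinge]
Tick 6: prefer B, take drum from A; A=[mast] B=[-] C=[plank,node,gear,iron,hinge,drum]
Tick 7: prefer A, take mast from A; A=[-] B=[-] C=[plank,node,gear,iron,hinge,drum,mast]
Tick 8: prefer B, both empty, nothing taken; A=[-] B=[-] C=[plank,node,gear,iron,hinge,drum,mast]
Tick 9: prefer A, both empty, nothing taken; A=[-] B=[-] C=[plank,node,gear,iron,hinge,drum,mast]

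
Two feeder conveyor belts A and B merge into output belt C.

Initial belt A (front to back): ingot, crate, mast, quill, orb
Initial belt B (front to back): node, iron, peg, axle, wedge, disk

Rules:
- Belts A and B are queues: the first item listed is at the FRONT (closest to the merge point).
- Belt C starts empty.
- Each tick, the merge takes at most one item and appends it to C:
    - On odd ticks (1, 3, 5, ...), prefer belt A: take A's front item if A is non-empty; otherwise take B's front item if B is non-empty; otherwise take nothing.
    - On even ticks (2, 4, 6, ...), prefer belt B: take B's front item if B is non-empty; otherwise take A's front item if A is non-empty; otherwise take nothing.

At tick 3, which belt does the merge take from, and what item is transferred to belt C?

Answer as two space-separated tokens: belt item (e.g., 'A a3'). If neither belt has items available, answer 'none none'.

Answer: A crate

Derivation:
Tick 1: prefer A, take ingot from A; A=[crate,mast,quill,orb] B=[node,iron,peg,axle,wedge,disk] C=[ingot]
Tick 2: prefer B, take node from B; A=[crate,mast,quill,orb] B=[iron,peg,axle,wedge,disk] C=[ingot,node]
Tick 3: prefer A, take crate from A; A=[mast,quill,orb] B=[iron,peg,axle,wedge,disk] C=[ingot,node,crate]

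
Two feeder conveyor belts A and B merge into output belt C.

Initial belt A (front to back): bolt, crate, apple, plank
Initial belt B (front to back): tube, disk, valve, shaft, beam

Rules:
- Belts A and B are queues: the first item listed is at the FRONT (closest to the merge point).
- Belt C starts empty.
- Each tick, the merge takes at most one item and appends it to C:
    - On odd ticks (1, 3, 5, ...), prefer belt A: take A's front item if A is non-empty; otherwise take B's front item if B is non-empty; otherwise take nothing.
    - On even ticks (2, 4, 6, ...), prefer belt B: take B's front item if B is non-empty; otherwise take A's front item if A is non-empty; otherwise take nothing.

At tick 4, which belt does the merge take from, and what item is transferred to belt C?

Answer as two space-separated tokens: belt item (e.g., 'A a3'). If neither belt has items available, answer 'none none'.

Answer: B disk

Derivation:
Tick 1: prefer A, take bolt from A; A=[crate,apple,plank] B=[tube,disk,valve,shaft,beam] C=[bolt]
Tick 2: prefer B, take tube from B; A=[crate,apple,plank] B=[disk,valve,shaft,beam] C=[bolt,tube]
Tick 3: prefer A, take crate from A; A=[apple,plank] B=[disk,valve,shaft,beam] C=[bolt,tube,crate]
Tick 4: prefer B, take disk from B; A=[apple,plank] B=[valve,shaft,beam] C=[bolt,tube,crate,disk]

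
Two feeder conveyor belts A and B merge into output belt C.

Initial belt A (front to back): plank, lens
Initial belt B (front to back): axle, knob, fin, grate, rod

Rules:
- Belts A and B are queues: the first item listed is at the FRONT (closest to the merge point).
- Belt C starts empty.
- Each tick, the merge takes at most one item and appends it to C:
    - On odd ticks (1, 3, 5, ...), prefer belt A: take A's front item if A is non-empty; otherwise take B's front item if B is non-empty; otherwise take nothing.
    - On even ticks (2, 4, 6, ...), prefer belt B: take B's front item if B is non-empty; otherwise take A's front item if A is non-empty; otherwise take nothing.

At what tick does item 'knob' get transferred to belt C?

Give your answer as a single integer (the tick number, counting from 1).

Answer: 4

Derivation:
Tick 1: prefer A, take plank from A; A=[lens] B=[axle,knob,fin,grate,rod] C=[plank]
Tick 2: prefer B, take axle from B; A=[lens] B=[knob,fin,grate,rod] C=[plank,axle]
Tick 3: prefer A, take lens from A; A=[-] B=[knob,fin,grate,rod] C=[plank,axle,lens]
Tick 4: prefer B, take knob from B; A=[-] B=[fin,grate,rod] C=[plank,axle,lens,knob]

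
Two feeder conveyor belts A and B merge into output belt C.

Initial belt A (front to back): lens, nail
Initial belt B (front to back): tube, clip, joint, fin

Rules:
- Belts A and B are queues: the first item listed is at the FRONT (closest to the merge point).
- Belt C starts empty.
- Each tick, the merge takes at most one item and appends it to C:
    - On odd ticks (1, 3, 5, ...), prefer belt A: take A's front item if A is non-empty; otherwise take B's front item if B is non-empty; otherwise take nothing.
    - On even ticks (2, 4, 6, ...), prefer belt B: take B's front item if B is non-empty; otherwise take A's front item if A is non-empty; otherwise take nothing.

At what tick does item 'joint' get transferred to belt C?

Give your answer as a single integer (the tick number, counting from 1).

Tick 1: prefer A, take lens from A; A=[nail] B=[tube,clip,joint,fin] C=[lens]
Tick 2: prefer B, take tube from B; A=[nail] B=[clip,joint,fin] C=[lens,tube]
Tick 3: prefer A, take nail from A; A=[-] B=[clip,joint,fin] C=[lens,tube,nail]
Tick 4: prefer B, take clip from B; A=[-] B=[joint,fin] C=[lens,tube,nail,clip]
Tick 5: prefer A, take joint from B; A=[-] B=[fin] C=[lens,tube,nail,clip,joint]

Answer: 5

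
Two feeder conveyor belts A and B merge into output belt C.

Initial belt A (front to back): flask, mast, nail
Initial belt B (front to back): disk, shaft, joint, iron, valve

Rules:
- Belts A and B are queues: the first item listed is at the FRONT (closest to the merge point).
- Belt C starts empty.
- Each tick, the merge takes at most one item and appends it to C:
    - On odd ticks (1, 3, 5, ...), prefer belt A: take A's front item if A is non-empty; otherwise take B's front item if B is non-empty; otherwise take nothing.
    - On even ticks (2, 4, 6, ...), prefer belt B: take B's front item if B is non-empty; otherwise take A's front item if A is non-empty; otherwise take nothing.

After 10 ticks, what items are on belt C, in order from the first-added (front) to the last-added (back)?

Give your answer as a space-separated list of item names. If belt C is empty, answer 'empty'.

Tick 1: prefer A, take flask from A; A=[mast,nail] B=[disk,shaft,joint,iron,valve] C=[flask]
Tick 2: prefer B, take disk from B; A=[mast,nail] B=[shaft,joint,iron,valve] C=[flask,disk]
Tick 3: prefer A, take mast from A; A=[nail] B=[shaft,joint,iron,valve] C=[flask,disk,mast]
Tick 4: prefer B, take shaft from B; A=[nail] B=[joint,iron,valve] C=[flask,disk,mast,shaft]
Tick 5: prefer A, take nail from A; A=[-] B=[joint,iron,valve] C=[flask,disk,mast,shaft,nail]
Tick 6: prefer B, take joint from B; A=[-] B=[iron,valve] C=[flask,disk,mast,shaft,nail,joint]
Tick 7: prefer A, take iron from B; A=[-] B=[valve] C=[flask,disk,mast,shaft,nail,joint,iron]
Tick 8: prefer B, take valve from B; A=[-] B=[-] C=[flask,disk,mast,shaft,nail,joint,iron,valve]
Tick 9: prefer A, both empty, nothing taken; A=[-] B=[-] C=[flask,disk,mast,shaft,nail,joint,iron,valve]
Tick 10: prefer B, both empty, nothing taken; A=[-] B=[-] C=[flask,disk,mast,shaft,nail,joint,iron,valve]

Answer: flask disk mast shaft nail joint iron valve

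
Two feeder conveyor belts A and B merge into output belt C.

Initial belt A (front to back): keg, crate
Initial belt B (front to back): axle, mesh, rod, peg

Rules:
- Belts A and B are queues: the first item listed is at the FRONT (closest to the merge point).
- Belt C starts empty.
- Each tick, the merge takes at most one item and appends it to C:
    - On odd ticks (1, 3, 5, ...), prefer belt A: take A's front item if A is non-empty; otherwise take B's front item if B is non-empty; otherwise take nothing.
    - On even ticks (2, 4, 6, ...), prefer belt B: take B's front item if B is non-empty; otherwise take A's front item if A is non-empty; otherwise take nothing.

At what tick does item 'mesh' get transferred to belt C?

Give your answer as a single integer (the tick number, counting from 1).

Answer: 4

Derivation:
Tick 1: prefer A, take keg from A; A=[crate] B=[axle,mesh,rod,peg] C=[keg]
Tick 2: prefer B, take axle from B; A=[crate] B=[mesh,rod,peg] C=[keg,axle]
Tick 3: prefer A, take crate from A; A=[-] B=[mesh,rod,peg] C=[keg,axle,crate]
Tick 4: prefer B, take mesh from B; A=[-] B=[rod,peg] C=[keg,axle,crate,mesh]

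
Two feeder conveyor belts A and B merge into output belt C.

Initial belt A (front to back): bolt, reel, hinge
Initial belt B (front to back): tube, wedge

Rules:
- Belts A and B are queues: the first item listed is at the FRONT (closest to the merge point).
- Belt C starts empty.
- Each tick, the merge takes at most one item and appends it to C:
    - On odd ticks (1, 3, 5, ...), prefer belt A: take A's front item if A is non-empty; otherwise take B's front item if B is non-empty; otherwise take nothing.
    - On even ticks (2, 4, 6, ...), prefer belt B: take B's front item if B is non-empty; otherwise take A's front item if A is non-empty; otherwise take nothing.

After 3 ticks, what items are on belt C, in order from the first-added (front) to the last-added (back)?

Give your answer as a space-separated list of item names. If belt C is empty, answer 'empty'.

Tick 1: prefer A, take bolt from A; A=[reel,hinge] B=[tube,wedge] C=[bolt]
Tick 2: prefer B, take tube from B; A=[reel,hinge] B=[wedge] C=[bolt,tube]
Tick 3: prefer A, take reel from A; A=[hinge] B=[wedge] C=[bolt,tube,reel]

Answer: bolt tube reel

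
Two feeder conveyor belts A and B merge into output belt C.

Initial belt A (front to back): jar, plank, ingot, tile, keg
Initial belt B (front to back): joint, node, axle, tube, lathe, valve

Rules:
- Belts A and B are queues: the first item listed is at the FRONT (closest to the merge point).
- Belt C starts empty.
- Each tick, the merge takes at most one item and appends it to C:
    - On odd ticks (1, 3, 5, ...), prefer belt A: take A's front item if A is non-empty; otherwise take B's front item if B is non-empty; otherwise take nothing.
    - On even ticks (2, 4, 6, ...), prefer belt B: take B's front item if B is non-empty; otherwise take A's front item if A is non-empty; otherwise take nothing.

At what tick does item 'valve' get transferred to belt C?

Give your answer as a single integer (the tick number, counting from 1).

Answer: 11

Derivation:
Tick 1: prefer A, take jar from A; A=[plank,ingot,tile,keg] B=[joint,node,axle,tube,lathe,valve] C=[jar]
Tick 2: prefer B, take joint from B; A=[plank,ingot,tile,keg] B=[node,axle,tube,lathe,valve] C=[jar,joint]
Tick 3: prefer A, take plank from A; A=[ingot,tile,keg] B=[node,axle,tube,lathe,valve] C=[jar,joint,plank]
Tick 4: prefer B, take node from B; A=[ingot,tile,keg] B=[axle,tube,lathe,valve] C=[jar,joint,plank,node]
Tick 5: prefer A, take ingot from A; A=[tile,keg] B=[axle,tube,lathe,valve] C=[jar,joint,plank,node,ingot]
Tick 6: prefer B, take axle from B; A=[tile,keg] B=[tube,lathe,valve] C=[jar,joint,plank,node,ingot,axle]
Tick 7: prefer A, take tile from A; A=[keg] B=[tube,lathe,valve] C=[jar,joint,plank,node,ingot,axle,tile]
Tick 8: prefer B, take tube from B; A=[keg] B=[lathe,valve] C=[jar,joint,plank,node,ingot,axle,tile,tube]
Tick 9: prefer A, take keg from A; A=[-] B=[lathe,valve] C=[jar,joint,plank,node,ingot,axle,tile,tube,keg]
Tick 10: prefer B, take lathe from B; A=[-] B=[valve] C=[jar,joint,plank,node,ingot,axle,tile,tube,keg,lathe]
Tick 11: prefer A, take valve from B; A=[-] B=[-] C=[jar,joint,plank,node,ingot,axle,tile,tube,keg,lathe,valve]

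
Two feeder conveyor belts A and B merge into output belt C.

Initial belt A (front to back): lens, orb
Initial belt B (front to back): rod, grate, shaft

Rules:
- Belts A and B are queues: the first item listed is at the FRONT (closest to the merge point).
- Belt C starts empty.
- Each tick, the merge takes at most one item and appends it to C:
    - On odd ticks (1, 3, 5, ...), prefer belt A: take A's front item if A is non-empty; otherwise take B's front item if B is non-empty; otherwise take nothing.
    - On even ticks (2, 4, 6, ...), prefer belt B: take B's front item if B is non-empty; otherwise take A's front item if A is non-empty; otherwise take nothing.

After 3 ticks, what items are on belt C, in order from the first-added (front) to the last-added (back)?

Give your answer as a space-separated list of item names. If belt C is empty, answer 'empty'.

Tick 1: prefer A, take lens from A; A=[orb] B=[rod,grate,shaft] C=[lens]
Tick 2: prefer B, take rod from B; A=[orb] B=[grate,shaft] C=[lens,rod]
Tick 3: prefer A, take orb from A; A=[-] B=[grate,shaft] C=[lens,rod,orb]

Answer: lens rod orb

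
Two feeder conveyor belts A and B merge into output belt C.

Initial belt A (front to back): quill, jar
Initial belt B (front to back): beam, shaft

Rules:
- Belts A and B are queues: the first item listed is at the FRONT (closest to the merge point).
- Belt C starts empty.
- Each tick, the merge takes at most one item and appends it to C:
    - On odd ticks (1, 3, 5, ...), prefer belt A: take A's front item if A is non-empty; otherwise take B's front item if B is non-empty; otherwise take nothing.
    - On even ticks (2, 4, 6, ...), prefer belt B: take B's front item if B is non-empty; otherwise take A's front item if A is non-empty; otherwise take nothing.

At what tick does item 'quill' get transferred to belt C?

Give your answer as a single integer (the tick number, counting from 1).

Tick 1: prefer A, take quill from A; A=[jar] B=[beam,shaft] C=[quill]

Answer: 1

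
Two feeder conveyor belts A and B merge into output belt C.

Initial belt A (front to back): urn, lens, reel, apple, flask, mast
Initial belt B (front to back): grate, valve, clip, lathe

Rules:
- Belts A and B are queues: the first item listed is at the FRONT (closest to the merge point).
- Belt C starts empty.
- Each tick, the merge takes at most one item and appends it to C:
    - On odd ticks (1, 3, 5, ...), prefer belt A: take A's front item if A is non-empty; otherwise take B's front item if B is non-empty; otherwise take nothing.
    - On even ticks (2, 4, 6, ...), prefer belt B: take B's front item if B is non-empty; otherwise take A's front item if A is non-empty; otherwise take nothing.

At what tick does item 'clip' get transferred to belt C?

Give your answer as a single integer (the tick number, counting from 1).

Tick 1: prefer A, take urn from A; A=[lens,reel,apple,flask,mast] B=[grate,valve,clip,lathe] C=[urn]
Tick 2: prefer B, take grate from B; A=[lens,reel,apple,flask,mast] B=[valve,clip,lathe] C=[urn,grate]
Tick 3: prefer A, take lens from A; A=[reel,apple,flask,mast] B=[valve,clip,lathe] C=[urn,grate,lens]
Tick 4: prefer B, take valve from B; A=[reel,apple,flask,mast] B=[clip,lathe] C=[urn,grate,lens,valve]
Tick 5: prefer A, take reel from A; A=[apple,flask,mast] B=[clip,lathe] C=[urn,grate,lens,valve,reel]
Tick 6: prefer B, take clip from B; A=[apple,flask,mast] B=[lathe] C=[urn,grate,lens,valve,reel,clip]

Answer: 6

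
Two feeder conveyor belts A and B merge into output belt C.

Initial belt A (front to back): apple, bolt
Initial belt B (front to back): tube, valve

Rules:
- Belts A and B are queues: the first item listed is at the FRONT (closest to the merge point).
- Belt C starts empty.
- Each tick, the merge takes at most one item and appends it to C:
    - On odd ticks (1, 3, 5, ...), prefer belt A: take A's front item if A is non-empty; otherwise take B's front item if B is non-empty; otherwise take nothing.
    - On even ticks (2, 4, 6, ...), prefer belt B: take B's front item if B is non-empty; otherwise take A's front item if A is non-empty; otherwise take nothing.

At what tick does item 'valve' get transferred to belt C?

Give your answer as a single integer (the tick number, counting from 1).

Answer: 4

Derivation:
Tick 1: prefer A, take apple from A; A=[bolt] B=[tube,valve] C=[apple]
Tick 2: prefer B, take tube from B; A=[bolt] B=[valve] C=[apple,tube]
Tick 3: prefer A, take bolt from A; A=[-] B=[valve] C=[apple,tube,bolt]
Tick 4: prefer B, take valve from B; A=[-] B=[-] C=[apple,tube,bolt,valve]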